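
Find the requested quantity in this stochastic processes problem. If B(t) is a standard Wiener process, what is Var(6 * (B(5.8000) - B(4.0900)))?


Var(alpha*(B(t)-B(s))) = alpha^2 * (t-s)
= 6^2 * (5.8000 - 4.0900)
= 36 * 1.7100
= 61.5600

61.5600


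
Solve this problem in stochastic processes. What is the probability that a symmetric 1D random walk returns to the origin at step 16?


P(S(16) = 0) = C(16,8) / 4^8
= 12870 / 65536
= 0.1964

0.1964


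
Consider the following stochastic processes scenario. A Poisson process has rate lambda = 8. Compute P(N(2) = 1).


P(N(t)=k) = (lambda*t)^k * exp(-lambda*t) / k!
lambda*t = 16
= 16^1 * exp(-16) / 1!
= 16 * 1.1254e-07 / 1
= 1.8006e-06

1.8006e-06


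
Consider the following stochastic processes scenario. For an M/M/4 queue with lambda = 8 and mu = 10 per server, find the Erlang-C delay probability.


a = lambda/mu = 0.8000
rho = a/c = 0.2000
Erlang-C formula applied:
C(c,a) = 0.0096

0.0096


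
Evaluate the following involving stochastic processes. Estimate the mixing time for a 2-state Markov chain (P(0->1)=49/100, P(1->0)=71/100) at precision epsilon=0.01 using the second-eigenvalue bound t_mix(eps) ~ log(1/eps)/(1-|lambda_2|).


lambda_2 = |1 - p01 - p10| = |1 - 0.4900 - 0.7100| = 0.2000
t_mix ~ log(1/eps)/(1 - |lambda_2|)
= log(100)/(1 - 0.2000) = 4.6052/0.8000
= 5.7565

5.7565


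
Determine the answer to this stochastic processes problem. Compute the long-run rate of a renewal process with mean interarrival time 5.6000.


Long-run renewal rate = 1/E(X)
= 1/5.6000
= 0.1786

0.1786


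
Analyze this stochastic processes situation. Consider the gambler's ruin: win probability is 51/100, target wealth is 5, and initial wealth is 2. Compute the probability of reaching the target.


Gambler's ruin formula:
r = q/p = 0.4900/0.5100 = 0.9608
P(win) = (1 - r^i)/(1 - r^N)
= (1 - 0.9608^2)/(1 - 0.9608^5)
= 0.4241

0.4241


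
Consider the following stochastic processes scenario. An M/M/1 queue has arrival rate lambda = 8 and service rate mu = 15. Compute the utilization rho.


rho = lambda/mu
= 8/15
= 0.5333

0.5333


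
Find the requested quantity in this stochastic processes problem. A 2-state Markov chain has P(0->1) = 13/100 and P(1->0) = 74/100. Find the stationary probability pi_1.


Stationary distribution: pi_0 = p10/(p01+p10), pi_1 = p01/(p01+p10)
p01 = 0.1300, p10 = 0.7400
pi_1 = 0.1494

0.1494


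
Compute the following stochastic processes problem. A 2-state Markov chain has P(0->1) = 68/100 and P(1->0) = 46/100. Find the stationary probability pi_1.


Stationary distribution: pi_0 = p10/(p01+p10), pi_1 = p01/(p01+p10)
p01 = 0.6800, p10 = 0.4600
pi_1 = 0.5965

0.5965


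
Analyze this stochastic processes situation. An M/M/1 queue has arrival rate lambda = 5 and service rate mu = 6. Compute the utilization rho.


rho = lambda/mu
= 5/6
= 0.8333

0.8333


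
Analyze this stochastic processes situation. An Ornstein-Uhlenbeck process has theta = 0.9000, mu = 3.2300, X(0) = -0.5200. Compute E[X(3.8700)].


E[X(t)] = mu + (X(0) - mu)*exp(-theta*t)
= 3.2300 + (-0.5200 - 3.2300)*exp(-0.9000*3.8700)
= 3.2300 + -3.7500 * 0.0307
= 3.1148

3.1148


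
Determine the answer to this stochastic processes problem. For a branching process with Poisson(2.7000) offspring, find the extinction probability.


Since mu = 2.7000 > 1, extinction prob q < 1.
Solve s = exp(mu*(s-1)) iteratively.
q = 0.0844

0.0844


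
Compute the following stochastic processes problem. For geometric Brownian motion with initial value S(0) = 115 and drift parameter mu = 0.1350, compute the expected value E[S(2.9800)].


E[S(t)] = S(0) * exp(mu * t)
= 115 * exp(0.1350 * 2.9800)
= 115 * 1.4953
= 171.9549

171.9549


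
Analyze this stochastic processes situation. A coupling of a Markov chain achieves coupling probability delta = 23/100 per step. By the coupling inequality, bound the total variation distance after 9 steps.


TV distance bound <= (1-delta)^n
= (1 - 0.2300)^9
= 0.7700^9
= 0.0952

0.0952


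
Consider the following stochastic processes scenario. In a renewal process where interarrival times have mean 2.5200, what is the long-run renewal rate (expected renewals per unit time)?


Long-run renewal rate = 1/E(X)
= 1/2.5200
= 0.3968

0.3968


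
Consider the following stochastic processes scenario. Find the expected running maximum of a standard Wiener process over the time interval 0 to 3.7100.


E(max B(s)) = sqrt(2t/pi)
= sqrt(2*3.7100/pi)
= sqrt(2.3619)
= 1.5368

1.5368


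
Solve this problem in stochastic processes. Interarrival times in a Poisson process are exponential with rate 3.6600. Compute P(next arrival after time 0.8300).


P(X > t) = exp(-lambda * t)
= exp(-3.6600 * 0.8300)
= exp(-3.0378) = 0.0479

0.0479


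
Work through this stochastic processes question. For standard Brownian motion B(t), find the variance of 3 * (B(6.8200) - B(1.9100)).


Var(alpha*(B(t)-B(s))) = alpha^2 * (t-s)
= 3^2 * (6.8200 - 1.9100)
= 9 * 4.9100
= 44.1900

44.1900


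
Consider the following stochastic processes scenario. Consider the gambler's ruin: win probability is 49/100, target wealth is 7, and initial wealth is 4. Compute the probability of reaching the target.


Gambler's ruin formula:
r = q/p = 0.5100/0.4900 = 1.0408
P(win) = (1 - r^i)/(1 - r^N)
= (1 - 1.0408^4)/(1 - 1.0408^7)
= 0.5370

0.5370


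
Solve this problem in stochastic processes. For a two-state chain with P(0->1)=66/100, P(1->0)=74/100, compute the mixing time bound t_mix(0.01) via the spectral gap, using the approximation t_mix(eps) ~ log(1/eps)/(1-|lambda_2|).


lambda_2 = |1 - p01 - p10| = |1 - 0.6600 - 0.7400| = 0.4000
t_mix ~ log(1/eps)/(1 - |lambda_2|)
= log(100)/(1 - 0.4000) = 4.6052/0.6000
= 7.6753

7.6753


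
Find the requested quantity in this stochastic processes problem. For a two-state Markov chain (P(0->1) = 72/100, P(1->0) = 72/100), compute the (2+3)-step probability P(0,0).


P^5 = P^2 * P^3
Computing via matrix multiplication of the transition matrix.
Entry (0,0) of P^5 = 0.4918

0.4918


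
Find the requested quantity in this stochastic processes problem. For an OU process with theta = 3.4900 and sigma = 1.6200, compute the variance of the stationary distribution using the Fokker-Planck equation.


Stationary variance = sigma^2 / (2*theta)
= 1.6200^2 / (2*3.4900)
= 2.6244 / 6.9800
= 0.3760

0.3760


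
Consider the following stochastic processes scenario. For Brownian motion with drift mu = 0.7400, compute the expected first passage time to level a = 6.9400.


Expected first passage time = a/mu
= 6.9400/0.7400
= 9.3784

9.3784


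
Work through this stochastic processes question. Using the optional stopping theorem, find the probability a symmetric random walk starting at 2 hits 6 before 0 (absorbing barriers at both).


By optional stopping theorem: E(M at tau) = M(0) = 2
P(hit 6)*6 + P(hit 0)*0 = 2
P(hit 6) = (2 - 0)/(6 - 0) = 1/3 = 0.3333

0.3333


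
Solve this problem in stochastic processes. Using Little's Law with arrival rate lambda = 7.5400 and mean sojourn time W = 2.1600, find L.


Little's Law: L = lambda * W
= 7.5400 * 2.1600
= 16.2864

16.2864


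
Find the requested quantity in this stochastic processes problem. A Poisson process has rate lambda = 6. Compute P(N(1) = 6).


P(N(t)=k) = (lambda*t)^k * exp(-lambda*t) / k!
lambda*t = 6
= 6^6 * exp(-6) / 6!
= 46656 * 0.0025 / 720
= 0.1606

0.1606


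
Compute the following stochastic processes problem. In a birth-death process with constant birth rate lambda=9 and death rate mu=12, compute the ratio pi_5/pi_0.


For birth-death process, pi_n/pi_0 = (lambda/mu)^n
= (9/12)^5
= 0.2373

0.2373


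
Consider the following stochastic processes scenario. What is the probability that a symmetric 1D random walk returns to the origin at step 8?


P(S(8) = 0) = C(8,4) / 4^4
= 70 / 256
= 0.2734

0.2734


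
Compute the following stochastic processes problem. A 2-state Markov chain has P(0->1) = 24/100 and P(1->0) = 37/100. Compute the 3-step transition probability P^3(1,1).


Computing P^3 by matrix multiplication.
P = [[0.7600, 0.2400], [0.3700, 0.6300]]
After raising P to the power 3:
P^3(1,1) = 0.4294

0.4294


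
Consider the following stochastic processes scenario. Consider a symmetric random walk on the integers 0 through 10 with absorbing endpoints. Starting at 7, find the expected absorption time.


For symmetric RW on 0,...,N with absorbing barriers, E(i) = i*(N-i)
E(7) = 7 * 3 = 21

21


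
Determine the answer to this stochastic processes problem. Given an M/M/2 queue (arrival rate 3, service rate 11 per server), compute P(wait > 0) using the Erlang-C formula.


a = lambda/mu = 0.2727
rho = a/c = 0.1364
Erlang-C formula applied:
C(c,a) = 0.0327

0.0327


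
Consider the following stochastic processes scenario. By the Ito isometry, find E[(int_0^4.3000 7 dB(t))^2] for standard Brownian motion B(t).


By Ito isometry: E[(int f dB)^2] = int f^2 dt
= 7^2 * 4.3000
= 49 * 4.3000 = 210.7000

210.7000


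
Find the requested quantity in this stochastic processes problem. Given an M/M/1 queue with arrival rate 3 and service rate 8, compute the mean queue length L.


rho = 3/8 = 0.3750
L = rho/(1-rho)
= 0.3750/0.6250
= 0.6000

0.6000


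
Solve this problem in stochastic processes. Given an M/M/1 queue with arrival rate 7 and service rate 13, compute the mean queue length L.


rho = 7/13 = 0.5385
L = rho/(1-rho)
= 0.5385/0.4615
= 1.1667

1.1667


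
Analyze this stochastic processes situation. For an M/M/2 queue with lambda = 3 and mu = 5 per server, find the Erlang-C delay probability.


a = lambda/mu = 0.6000
rho = a/c = 0.3000
Erlang-C formula applied:
C(c,a) = 0.1385

0.1385


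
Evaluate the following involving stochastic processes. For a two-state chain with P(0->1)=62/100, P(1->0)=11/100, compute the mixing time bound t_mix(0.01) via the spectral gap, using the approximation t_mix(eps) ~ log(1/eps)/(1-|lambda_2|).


lambda_2 = |1 - p01 - p10| = |1 - 0.6200 - 0.1100| = 0.2700
t_mix ~ log(1/eps)/(1 - |lambda_2|)
= log(100)/(1 - 0.2700) = 4.6052/0.7300
= 6.3085

6.3085


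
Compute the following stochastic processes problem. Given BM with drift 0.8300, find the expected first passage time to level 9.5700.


Expected first passage time = a/mu
= 9.5700/0.8300
= 11.5301

11.5301


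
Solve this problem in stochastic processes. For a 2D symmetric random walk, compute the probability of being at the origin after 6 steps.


P = C(6,3)^2 / 4^6
= 20^2 / 4096
= 400 / 4096
= 0.0977

0.0977


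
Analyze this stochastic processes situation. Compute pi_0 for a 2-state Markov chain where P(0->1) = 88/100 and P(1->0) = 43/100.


Stationary distribution: pi_0 = p10/(p01+p10), pi_1 = p01/(p01+p10)
p01 = 0.8800, p10 = 0.4300
pi_0 = 0.3282

0.3282


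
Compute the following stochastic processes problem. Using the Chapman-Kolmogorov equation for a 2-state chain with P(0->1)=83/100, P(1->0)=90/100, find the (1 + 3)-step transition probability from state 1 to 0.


P^4 = P^1 * P^3
Computing via matrix multiplication of the transition matrix.
Entry (1,0) of P^4 = 0.3725

0.3725


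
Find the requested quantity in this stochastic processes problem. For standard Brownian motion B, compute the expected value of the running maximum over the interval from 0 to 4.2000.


E(max B(s)) = sqrt(2t/pi)
= sqrt(2*4.2000/pi)
= sqrt(2.6738)
= 1.6352

1.6352


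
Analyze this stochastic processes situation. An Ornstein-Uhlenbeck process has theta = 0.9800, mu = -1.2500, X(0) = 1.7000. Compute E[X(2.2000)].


E[X(t)] = mu + (X(0) - mu)*exp(-theta*t)
= -1.2500 + (1.7000 - -1.2500)*exp(-0.9800*2.2000)
= -1.2500 + 2.9500 * 0.1158
= -0.9084

-0.9084


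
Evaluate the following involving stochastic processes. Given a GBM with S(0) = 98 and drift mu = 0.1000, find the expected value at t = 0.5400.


E[S(t)] = S(0) * exp(mu * t)
= 98 * exp(0.1000 * 0.5400)
= 98 * 1.0555
= 103.4375

103.4375


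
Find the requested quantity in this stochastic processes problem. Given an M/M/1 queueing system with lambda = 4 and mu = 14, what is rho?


rho = lambda/mu
= 4/14
= 0.2857

0.2857


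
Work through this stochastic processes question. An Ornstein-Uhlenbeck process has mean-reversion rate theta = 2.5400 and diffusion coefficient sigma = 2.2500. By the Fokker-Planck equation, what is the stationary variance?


Stationary variance = sigma^2 / (2*theta)
= 2.2500^2 / (2*2.5400)
= 5.0625 / 5.0800
= 0.9966

0.9966


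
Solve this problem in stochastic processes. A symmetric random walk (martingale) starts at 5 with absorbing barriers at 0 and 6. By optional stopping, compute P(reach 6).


By optional stopping theorem: E(M at tau) = M(0) = 5
P(hit 6)*6 + P(hit 0)*0 = 5
P(hit 6) = (5 - 0)/(6 - 0) = 5/6 = 0.8333

0.8333


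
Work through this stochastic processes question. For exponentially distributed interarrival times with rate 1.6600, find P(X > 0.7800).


P(X > t) = exp(-lambda * t)
= exp(-1.6600 * 0.7800)
= exp(-1.2948) = 0.2740

0.2740


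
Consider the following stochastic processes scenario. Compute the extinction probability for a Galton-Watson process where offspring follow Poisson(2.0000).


Since mu = 2.0000 > 1, extinction prob q < 1.
Solve s = exp(mu*(s-1)) iteratively.
q = 0.2032

0.2032


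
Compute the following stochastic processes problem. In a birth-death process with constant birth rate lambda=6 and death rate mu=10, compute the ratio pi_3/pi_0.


For birth-death process, pi_n/pi_0 = (lambda/mu)^n
= (6/10)^3
= 0.2160

0.2160


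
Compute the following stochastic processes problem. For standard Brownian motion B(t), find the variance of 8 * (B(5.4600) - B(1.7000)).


Var(alpha*(B(t)-B(s))) = alpha^2 * (t-s)
= 8^2 * (5.4600 - 1.7000)
= 64 * 3.7600
= 240.6400

240.6400


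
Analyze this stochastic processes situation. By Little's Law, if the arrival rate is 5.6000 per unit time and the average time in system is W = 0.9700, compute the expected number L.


Little's Law: L = lambda * W
= 5.6000 * 0.9700
= 5.4320

5.4320


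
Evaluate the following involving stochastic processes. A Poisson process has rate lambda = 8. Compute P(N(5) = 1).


P(N(t)=k) = (lambda*t)^k * exp(-lambda*t) / k!
lambda*t = 40
= 40^1 * exp(-40) / 1!
= 40 * 4.2484e-18 / 1
= 1.6993e-16

1.6993e-16


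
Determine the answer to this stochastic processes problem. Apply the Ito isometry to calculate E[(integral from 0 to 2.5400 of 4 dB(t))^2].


By Ito isometry: E[(int f dB)^2] = int f^2 dt
= 4^2 * 2.5400
= 16 * 2.5400 = 40.6400

40.6400


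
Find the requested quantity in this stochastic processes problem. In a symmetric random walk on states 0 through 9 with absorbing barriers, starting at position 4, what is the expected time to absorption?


For symmetric RW on 0,...,N with absorbing barriers, E(i) = i*(N-i)
E(4) = 4 * 5 = 20

20


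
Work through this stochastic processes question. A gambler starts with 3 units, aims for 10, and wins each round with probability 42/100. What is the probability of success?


Gambler's ruin formula:
r = q/p = 0.5800/0.4200 = 1.3810
P(win) = (1 - r^i)/(1 - r^N)
= (1 - 1.3810^3)/(1 - 1.3810^10)
= 0.0674

0.0674


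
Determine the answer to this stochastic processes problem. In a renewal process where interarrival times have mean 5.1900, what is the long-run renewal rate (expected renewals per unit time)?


Long-run renewal rate = 1/E(X)
= 1/5.1900
= 0.1927

0.1927


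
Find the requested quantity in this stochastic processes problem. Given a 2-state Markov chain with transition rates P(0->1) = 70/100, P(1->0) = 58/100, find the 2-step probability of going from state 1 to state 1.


Computing P^2 by matrix multiplication.
P = [[0.3000, 0.7000], [0.5800, 0.4200]]
After raising P to the power 2:
P^2(1,1) = 0.5824

0.5824


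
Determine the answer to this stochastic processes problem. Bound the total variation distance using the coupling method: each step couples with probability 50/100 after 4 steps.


TV distance bound <= (1-delta)^n
= (1 - 0.5000)^4
= 0.5000^4
= 0.0625

0.0625


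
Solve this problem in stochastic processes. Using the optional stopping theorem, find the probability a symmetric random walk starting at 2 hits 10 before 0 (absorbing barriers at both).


By optional stopping theorem: E(M at tau) = M(0) = 2
P(hit 10)*10 + P(hit 0)*0 = 2
P(hit 10) = (2 - 0)/(10 - 0) = 1/5 = 0.2000

0.2000


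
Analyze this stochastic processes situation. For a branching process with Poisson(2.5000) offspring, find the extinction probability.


Since mu = 2.5000 > 1, extinction prob q < 1.
Solve s = exp(mu*(s-1)) iteratively.
q = 0.1074

0.1074


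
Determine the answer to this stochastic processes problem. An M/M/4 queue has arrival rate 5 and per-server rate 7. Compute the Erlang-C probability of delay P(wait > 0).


a = lambda/mu = 0.7143
rho = a/c = 0.1786
Erlang-C formula applied:
C(c,a) = 0.0065

0.0065


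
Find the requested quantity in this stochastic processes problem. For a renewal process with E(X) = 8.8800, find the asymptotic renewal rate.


Long-run renewal rate = 1/E(X)
= 1/8.8800
= 0.1126

0.1126


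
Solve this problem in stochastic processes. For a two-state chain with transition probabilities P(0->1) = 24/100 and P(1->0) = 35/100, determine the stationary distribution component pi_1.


Stationary distribution: pi_0 = p10/(p01+p10), pi_1 = p01/(p01+p10)
p01 = 0.2400, p10 = 0.3500
pi_1 = 0.4068

0.4068


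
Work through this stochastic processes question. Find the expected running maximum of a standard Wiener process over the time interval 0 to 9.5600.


E(max B(s)) = sqrt(2t/pi)
= sqrt(2*9.5600/pi)
= sqrt(6.0861)
= 2.4670

2.4670


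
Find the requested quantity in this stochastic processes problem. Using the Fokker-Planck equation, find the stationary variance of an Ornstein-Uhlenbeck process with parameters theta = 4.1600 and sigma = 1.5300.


Stationary variance = sigma^2 / (2*theta)
= 1.5300^2 / (2*4.1600)
= 2.3409 / 8.3200
= 0.2814

0.2814


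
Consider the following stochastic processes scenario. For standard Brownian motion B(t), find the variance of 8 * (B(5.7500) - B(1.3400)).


Var(alpha*(B(t)-B(s))) = alpha^2 * (t-s)
= 8^2 * (5.7500 - 1.3400)
= 64 * 4.4100
= 282.2400

282.2400


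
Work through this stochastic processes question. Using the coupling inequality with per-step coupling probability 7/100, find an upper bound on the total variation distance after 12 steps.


TV distance bound <= (1-delta)^n
= (1 - 0.0700)^12
= 0.9300^12
= 0.4186

0.4186


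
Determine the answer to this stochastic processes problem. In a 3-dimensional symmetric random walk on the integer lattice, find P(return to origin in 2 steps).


P(return in 2 steps) = P(reverse first step) = 1/(2d)
= 1/6
= 0.1667

0.1667


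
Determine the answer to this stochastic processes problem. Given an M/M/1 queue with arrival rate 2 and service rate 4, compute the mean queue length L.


rho = 2/4 = 0.5000
L = rho/(1-rho)
= 0.5000/0.5000
= 1.0000

1.0000


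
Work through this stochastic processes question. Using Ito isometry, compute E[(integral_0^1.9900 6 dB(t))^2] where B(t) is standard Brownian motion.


By Ito isometry: E[(int f dB)^2] = int f^2 dt
= 6^2 * 1.9900
= 36 * 1.9900 = 71.6400

71.6400


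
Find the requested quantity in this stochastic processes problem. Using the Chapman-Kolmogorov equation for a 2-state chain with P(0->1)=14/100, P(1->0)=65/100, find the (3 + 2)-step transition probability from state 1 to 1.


P^5 = P^3 * P^2
Computing via matrix multiplication of the transition matrix.
Entry (1,1) of P^5 = 0.1776

0.1776


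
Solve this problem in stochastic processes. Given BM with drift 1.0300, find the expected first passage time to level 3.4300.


Expected first passage time = a/mu
= 3.4300/1.0300
= 3.3301

3.3301


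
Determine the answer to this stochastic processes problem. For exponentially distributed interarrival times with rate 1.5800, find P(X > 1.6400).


P(X > t) = exp(-lambda * t)
= exp(-1.5800 * 1.6400)
= exp(-2.5912) = 0.0749

0.0749


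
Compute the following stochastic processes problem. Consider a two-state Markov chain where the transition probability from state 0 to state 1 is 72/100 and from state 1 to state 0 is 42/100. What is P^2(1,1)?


Computing P^2 by matrix multiplication.
P = [[0.2800, 0.7200], [0.4200, 0.5800]]
After raising P to the power 2:
P^2(1,1) = 0.6388

0.6388


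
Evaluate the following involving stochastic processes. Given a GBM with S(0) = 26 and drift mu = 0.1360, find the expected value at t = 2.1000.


E[S(t)] = S(0) * exp(mu * t)
= 26 * exp(0.1360 * 2.1000)
= 26 * 1.3306
= 34.5946

34.5946


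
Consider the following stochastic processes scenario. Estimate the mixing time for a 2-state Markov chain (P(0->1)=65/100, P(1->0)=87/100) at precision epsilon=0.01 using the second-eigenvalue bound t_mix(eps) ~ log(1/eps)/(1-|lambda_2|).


lambda_2 = |1 - p01 - p10| = |1 - 0.6500 - 0.8700| = 0.5200
t_mix ~ log(1/eps)/(1 - |lambda_2|)
= log(100)/(1 - 0.5200) = 4.6052/0.4800
= 9.5941

9.5941


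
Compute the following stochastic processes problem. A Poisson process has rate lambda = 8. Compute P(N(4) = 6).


P(N(t)=k) = (lambda*t)^k * exp(-lambda*t) / k!
lambda*t = 32
= 32^6 * exp(-32) / 6!
= 1073741824 * 1.2664e-14 / 720
= 1.8886e-08

1.8886e-08


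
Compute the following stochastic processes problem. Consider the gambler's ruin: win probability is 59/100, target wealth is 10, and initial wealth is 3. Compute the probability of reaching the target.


Gambler's ruin formula:
r = q/p = 0.4100/0.5900 = 0.6949
P(win) = (1 - r^i)/(1 - r^N)
= (1 - 0.6949^3)/(1 - 0.6949^10)
= 0.6823

0.6823


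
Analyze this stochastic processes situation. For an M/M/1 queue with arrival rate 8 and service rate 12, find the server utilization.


rho = lambda/mu
= 8/12
= 0.6667

0.6667


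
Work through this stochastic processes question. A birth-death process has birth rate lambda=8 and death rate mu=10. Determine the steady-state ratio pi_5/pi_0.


For birth-death process, pi_n/pi_0 = (lambda/mu)^n
= (8/10)^5
= 0.3277

0.3277


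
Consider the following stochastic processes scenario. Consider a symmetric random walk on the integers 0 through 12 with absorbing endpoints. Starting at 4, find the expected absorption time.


For symmetric RW on 0,...,N with absorbing barriers, E(i) = i*(N-i)
E(4) = 4 * 8 = 32

32


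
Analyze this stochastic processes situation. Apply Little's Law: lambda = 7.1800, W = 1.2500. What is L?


Little's Law: L = lambda * W
= 7.1800 * 1.2500
= 8.9750

8.9750


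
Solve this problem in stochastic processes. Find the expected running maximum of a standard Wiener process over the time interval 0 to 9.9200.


E(max B(s)) = sqrt(2t/pi)
= sqrt(2*9.9200/pi)
= sqrt(6.3153)
= 2.5130

2.5130


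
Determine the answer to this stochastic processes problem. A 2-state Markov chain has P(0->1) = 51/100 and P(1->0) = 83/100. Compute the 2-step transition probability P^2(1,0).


Computing P^2 by matrix multiplication.
P = [[0.4900, 0.5100], [0.8300, 0.1700]]
After raising P to the power 2:
P^2(1,0) = 0.5478

0.5478


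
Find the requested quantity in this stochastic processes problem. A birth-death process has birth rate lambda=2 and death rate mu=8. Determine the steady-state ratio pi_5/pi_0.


For birth-death process, pi_n/pi_0 = (lambda/mu)^n
= (2/8)^5
= 9.7656e-04

9.7656e-04


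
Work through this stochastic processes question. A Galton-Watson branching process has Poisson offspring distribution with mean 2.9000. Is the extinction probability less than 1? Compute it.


Since mu = 2.9000 > 1, extinction prob q < 1.
Solve s = exp(mu*(s-1)) iteratively.
q = 0.0668

0.0668


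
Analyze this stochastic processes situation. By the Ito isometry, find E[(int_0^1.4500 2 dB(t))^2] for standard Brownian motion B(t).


By Ito isometry: E[(int f dB)^2] = int f^2 dt
= 2^2 * 1.4500
= 4 * 1.4500 = 5.8000

5.8000


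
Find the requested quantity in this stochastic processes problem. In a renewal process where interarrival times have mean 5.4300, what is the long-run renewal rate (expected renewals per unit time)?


Long-run renewal rate = 1/E(X)
= 1/5.4300
= 0.1842

0.1842


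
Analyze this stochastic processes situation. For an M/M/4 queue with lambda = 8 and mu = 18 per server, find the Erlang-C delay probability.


a = lambda/mu = 0.4444
rho = a/c = 0.1111
Erlang-C formula applied:
C(c,a) = 0.0012

0.0012


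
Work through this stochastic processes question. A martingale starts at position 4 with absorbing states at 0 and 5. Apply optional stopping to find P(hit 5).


By optional stopping theorem: E(M at tau) = M(0) = 4
P(hit 5)*5 + P(hit 0)*0 = 4
P(hit 5) = (4 - 0)/(5 - 0) = 4/5 = 0.8000

0.8000


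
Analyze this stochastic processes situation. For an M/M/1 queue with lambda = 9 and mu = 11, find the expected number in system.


rho = 9/11 = 0.8182
L = rho/(1-rho)
= 0.8182/0.1818
= 4.5000

4.5000


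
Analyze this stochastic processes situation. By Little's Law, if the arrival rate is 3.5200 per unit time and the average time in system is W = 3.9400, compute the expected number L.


Little's Law: L = lambda * W
= 3.5200 * 3.9400
= 13.8688

13.8688


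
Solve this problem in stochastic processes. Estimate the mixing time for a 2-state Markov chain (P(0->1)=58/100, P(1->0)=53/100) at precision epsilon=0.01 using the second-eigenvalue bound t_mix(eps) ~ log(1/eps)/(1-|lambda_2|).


lambda_2 = |1 - p01 - p10| = |1 - 0.5800 - 0.5300| = 0.1100
t_mix ~ log(1/eps)/(1 - |lambda_2|)
= log(100)/(1 - 0.1100) = 4.6052/0.8900
= 5.1743

5.1743


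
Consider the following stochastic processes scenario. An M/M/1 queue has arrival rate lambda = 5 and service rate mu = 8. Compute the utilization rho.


rho = lambda/mu
= 5/8
= 0.6250

0.6250


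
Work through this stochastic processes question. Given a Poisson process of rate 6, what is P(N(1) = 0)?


P(N(t)=k) = (lambda*t)^k * exp(-lambda*t) / k!
lambda*t = 6
= 6^0 * exp(-6) / 0!
= 1 * 0.0025 / 1
= 0.0025

0.0025


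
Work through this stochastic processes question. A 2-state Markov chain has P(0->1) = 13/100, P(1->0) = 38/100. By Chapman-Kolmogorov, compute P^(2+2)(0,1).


P^4 = P^2 * P^2
Computing via matrix multiplication of the transition matrix.
Entry (0,1) of P^4 = 0.2402

0.2402


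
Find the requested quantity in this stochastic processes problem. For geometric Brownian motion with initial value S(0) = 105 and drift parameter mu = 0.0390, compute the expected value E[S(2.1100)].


E[S(t)] = S(0) * exp(mu * t)
= 105 * exp(0.0390 * 2.1100)
= 105 * 1.0858
= 114.0059

114.0059


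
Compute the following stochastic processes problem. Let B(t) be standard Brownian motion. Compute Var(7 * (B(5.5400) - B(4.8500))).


Var(alpha*(B(t)-B(s))) = alpha^2 * (t-s)
= 7^2 * (5.5400 - 4.8500)
= 49 * 0.6900
= 33.8100

33.8100


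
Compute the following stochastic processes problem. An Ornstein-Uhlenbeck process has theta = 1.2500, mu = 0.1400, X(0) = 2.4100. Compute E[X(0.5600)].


E[X(t)] = mu + (X(0) - mu)*exp(-theta*t)
= 0.1400 + (2.4100 - 0.1400)*exp(-1.2500*0.5600)
= 0.1400 + 2.2700 * 0.4966
= 1.2672

1.2672


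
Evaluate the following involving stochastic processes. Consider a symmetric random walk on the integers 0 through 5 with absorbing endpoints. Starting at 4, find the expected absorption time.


For symmetric RW on 0,...,N with absorbing barriers, E(i) = i*(N-i)
E(4) = 4 * 1 = 4

4


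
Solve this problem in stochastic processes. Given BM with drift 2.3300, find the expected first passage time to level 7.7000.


Expected first passage time = a/mu
= 7.7000/2.3300
= 3.3047

3.3047


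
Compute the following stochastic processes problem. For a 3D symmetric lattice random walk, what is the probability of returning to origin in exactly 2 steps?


P(return in 2 steps) = P(reverse first step) = 1/(2d)
= 1/6
= 0.1667

0.1667


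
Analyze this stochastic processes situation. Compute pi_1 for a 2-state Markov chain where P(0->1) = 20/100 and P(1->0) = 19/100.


Stationary distribution: pi_0 = p10/(p01+p10), pi_1 = p01/(p01+p10)
p01 = 0.2000, p10 = 0.1900
pi_1 = 0.5128

0.5128


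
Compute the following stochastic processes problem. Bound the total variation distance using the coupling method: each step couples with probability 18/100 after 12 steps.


TV distance bound <= (1-delta)^n
= (1 - 0.1800)^12
= 0.8200^12
= 0.0924

0.0924


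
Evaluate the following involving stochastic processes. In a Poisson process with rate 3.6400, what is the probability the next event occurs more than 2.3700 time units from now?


P(X > t) = exp(-lambda * t)
= exp(-3.6400 * 2.3700)
= exp(-8.6268) = 1.7924e-04

1.7924e-04


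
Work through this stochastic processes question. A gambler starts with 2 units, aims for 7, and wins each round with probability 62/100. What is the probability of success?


Gambler's ruin formula:
r = q/p = 0.3800/0.6200 = 0.6129
P(win) = (1 - r^i)/(1 - r^N)
= (1 - 0.6129^2)/(1 - 0.6129^7)
= 0.6453

0.6453


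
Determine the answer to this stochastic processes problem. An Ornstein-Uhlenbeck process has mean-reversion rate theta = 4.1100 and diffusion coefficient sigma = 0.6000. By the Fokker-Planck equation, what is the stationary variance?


Stationary variance = sigma^2 / (2*theta)
= 0.6000^2 / (2*4.1100)
= 0.3600 / 8.2200
= 0.0438

0.0438


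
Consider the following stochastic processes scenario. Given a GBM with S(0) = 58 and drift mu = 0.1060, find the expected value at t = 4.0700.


E[S(t)] = S(0) * exp(mu * t)
= 58 * exp(0.1060 * 4.0700)
= 58 * 1.5394
= 89.2876

89.2876


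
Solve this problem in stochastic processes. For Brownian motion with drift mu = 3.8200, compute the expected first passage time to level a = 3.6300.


Expected first passage time = a/mu
= 3.6300/3.8200
= 0.9503

0.9503


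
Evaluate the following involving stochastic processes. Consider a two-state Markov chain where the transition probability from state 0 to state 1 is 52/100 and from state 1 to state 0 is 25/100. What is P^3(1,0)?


Computing P^3 by matrix multiplication.
P = [[0.4800, 0.5200], [0.2500, 0.7500]]
After raising P to the power 3:
P^3(1,0) = 0.3207

0.3207


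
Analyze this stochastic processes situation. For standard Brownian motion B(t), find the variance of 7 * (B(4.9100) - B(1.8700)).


Var(alpha*(B(t)-B(s))) = alpha^2 * (t-s)
= 7^2 * (4.9100 - 1.8700)
= 49 * 3.0400
= 148.9600

148.9600


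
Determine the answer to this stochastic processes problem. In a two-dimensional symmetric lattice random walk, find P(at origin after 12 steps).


P = C(12,6)^2 / 4^12
= 924^2 / 16777216
= 853776 / 16777216
= 0.0509

0.0509


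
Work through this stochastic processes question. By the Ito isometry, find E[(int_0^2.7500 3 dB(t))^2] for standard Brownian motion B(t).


By Ito isometry: E[(int f dB)^2] = int f^2 dt
= 3^2 * 2.7500
= 9 * 2.7500 = 24.7500

24.7500


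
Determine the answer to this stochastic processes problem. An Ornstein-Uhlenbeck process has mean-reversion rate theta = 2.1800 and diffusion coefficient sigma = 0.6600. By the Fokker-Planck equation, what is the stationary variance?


Stationary variance = sigma^2 / (2*theta)
= 0.6600^2 / (2*2.1800)
= 0.4356 / 4.3600
= 0.0999

0.0999


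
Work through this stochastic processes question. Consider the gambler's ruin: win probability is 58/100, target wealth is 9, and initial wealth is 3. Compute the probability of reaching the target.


Gambler's ruin formula:
r = q/p = 0.4200/0.5800 = 0.7241
P(win) = (1 - r^i)/(1 - r^N)
= (1 - 0.7241^3)/(1 - 0.7241^9)
= 0.6562

0.6562


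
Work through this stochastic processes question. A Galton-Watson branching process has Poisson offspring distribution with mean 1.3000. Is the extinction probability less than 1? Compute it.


Since mu = 1.3000 > 1, extinction prob q < 1.
Solve s = exp(mu*(s-1)) iteratively.
q = 0.5770

0.5770


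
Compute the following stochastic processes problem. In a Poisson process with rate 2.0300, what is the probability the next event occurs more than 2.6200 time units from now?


P(X > t) = exp(-lambda * t)
= exp(-2.0300 * 2.6200)
= exp(-5.3186) = 0.0049

0.0049


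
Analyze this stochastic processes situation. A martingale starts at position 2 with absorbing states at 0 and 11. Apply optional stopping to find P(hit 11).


By optional stopping theorem: E(M at tau) = M(0) = 2
P(hit 11)*11 + P(hit 0)*0 = 2
P(hit 11) = (2 - 0)/(11 - 0) = 2/11 = 0.1818

0.1818


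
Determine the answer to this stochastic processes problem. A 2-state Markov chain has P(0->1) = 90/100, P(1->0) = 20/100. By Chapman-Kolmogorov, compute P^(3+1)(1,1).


P^4 = P^3 * P^1
Computing via matrix multiplication of the transition matrix.
Entry (1,1) of P^4 = 0.8182

0.8182


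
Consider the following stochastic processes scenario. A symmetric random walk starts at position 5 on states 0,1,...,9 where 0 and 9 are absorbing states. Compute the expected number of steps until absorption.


For symmetric RW on 0,...,N with absorbing barriers, E(i) = i*(N-i)
E(5) = 5 * 4 = 20

20


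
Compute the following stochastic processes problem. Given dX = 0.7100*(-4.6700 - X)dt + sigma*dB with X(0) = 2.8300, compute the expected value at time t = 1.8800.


E[X(t)] = mu + (X(0) - mu)*exp(-theta*t)
= -4.6700 + (2.8300 - -4.6700)*exp(-0.7100*1.8800)
= -4.6700 + 7.5000 * 0.2632
= -2.6959

-2.6959


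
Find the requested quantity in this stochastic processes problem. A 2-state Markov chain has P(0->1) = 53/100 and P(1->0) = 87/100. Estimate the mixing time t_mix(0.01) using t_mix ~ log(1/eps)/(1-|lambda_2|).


lambda_2 = |1 - p01 - p10| = |1 - 0.5300 - 0.8700| = 0.4000
t_mix ~ log(1/eps)/(1 - |lambda_2|)
= log(100)/(1 - 0.4000) = 4.6052/0.6000
= 7.6753

7.6753


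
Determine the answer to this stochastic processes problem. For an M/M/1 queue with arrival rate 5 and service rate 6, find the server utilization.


rho = lambda/mu
= 5/6
= 0.8333

0.8333


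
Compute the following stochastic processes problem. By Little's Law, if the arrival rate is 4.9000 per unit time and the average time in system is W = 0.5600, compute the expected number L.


Little's Law: L = lambda * W
= 4.9000 * 0.5600
= 2.7440

2.7440


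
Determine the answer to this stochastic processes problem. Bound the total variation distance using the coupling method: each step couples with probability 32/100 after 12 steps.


TV distance bound <= (1-delta)^n
= (1 - 0.3200)^12
= 0.6800^12
= 0.0098

0.0098


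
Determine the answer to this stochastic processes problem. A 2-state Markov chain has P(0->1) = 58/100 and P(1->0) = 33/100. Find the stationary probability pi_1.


Stationary distribution: pi_0 = p10/(p01+p10), pi_1 = p01/(p01+p10)
p01 = 0.5800, p10 = 0.3300
pi_1 = 0.6374

0.6374


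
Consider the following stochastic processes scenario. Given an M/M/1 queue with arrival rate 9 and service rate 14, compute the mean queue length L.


rho = 9/14 = 0.6429
L = rho/(1-rho)
= 0.6429/0.3571
= 1.8000

1.8000


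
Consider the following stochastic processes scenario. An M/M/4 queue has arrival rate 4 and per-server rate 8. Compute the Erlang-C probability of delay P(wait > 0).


a = lambda/mu = 0.5000
rho = a/c = 0.1250
Erlang-C formula applied:
C(c,a) = 0.0018

0.0018


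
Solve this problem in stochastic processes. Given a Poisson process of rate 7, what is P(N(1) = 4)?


P(N(t)=k) = (lambda*t)^k * exp(-lambda*t) / k!
lambda*t = 7
= 7^4 * exp(-7) / 4!
= 2401 * 9.1188e-04 / 24
= 0.0912

0.0912


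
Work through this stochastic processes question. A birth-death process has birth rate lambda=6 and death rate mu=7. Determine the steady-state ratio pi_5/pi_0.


For birth-death process, pi_n/pi_0 = (lambda/mu)^n
= (6/7)^5
= 0.4627

0.4627


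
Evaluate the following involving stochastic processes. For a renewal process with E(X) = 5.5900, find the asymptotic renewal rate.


Long-run renewal rate = 1/E(X)
= 1/5.5900
= 0.1789

0.1789


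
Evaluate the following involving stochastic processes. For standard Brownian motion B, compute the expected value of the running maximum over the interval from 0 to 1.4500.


E(max B(s)) = sqrt(2t/pi)
= sqrt(2*1.4500/pi)
= sqrt(0.9231)
= 0.9608

0.9608


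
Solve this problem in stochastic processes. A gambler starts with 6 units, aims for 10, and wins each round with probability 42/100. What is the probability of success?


Gambler's ruin formula:
r = q/p = 0.5800/0.4200 = 1.3810
P(win) = (1 - r^i)/(1 - r^N)
= (1 - 1.3810^6)/(1 - 1.3810^10)
= 0.2450

0.2450


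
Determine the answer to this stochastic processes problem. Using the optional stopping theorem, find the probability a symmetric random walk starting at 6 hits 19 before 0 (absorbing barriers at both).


By optional stopping theorem: E(M at tau) = M(0) = 6
P(hit 19)*19 + P(hit 0)*0 = 6
P(hit 19) = (6 - 0)/(19 - 0) = 6/19 = 0.3158

0.3158


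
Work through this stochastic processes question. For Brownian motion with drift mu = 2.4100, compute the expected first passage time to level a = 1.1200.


Expected first passage time = a/mu
= 1.1200/2.4100
= 0.4647

0.4647


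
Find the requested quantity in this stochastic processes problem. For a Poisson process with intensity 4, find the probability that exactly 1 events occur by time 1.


P(N(t)=k) = (lambda*t)^k * exp(-lambda*t) / k!
lambda*t = 4
= 4^1 * exp(-4) / 1!
= 4 * 0.0183 / 1
= 0.0733

0.0733


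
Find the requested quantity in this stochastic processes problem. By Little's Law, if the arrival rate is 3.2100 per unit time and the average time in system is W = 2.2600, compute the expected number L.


Little's Law: L = lambda * W
= 3.2100 * 2.2600
= 7.2546

7.2546


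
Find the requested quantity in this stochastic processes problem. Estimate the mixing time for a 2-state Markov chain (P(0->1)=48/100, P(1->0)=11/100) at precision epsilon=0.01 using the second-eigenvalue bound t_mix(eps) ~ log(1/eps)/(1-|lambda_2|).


lambda_2 = |1 - p01 - p10| = |1 - 0.4800 - 0.1100| = 0.4100
t_mix ~ log(1/eps)/(1 - |lambda_2|)
= log(100)/(1 - 0.4100) = 4.6052/0.5900
= 7.8054

7.8054


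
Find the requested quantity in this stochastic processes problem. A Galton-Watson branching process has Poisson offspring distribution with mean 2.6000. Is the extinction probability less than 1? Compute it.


Since mu = 2.6000 > 1, extinction prob q < 1.
Solve s = exp(mu*(s-1)) iteratively.
q = 0.0951

0.0951


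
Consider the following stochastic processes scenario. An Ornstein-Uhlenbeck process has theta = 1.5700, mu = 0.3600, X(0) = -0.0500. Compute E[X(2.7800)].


E[X(t)] = mu + (X(0) - mu)*exp(-theta*t)
= 0.3600 + (-0.0500 - 0.3600)*exp(-1.5700*2.7800)
= 0.3600 + -0.4100 * 0.0127
= 0.3548

0.3548


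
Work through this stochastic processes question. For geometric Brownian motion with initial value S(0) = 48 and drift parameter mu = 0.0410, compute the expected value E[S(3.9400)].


E[S(t)] = S(0) * exp(mu * t)
= 48 * exp(0.0410 * 3.9400)
= 48 * 1.1753
= 56.4153

56.4153


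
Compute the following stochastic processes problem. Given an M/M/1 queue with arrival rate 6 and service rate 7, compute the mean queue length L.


rho = 6/7 = 0.8571
L = rho/(1-rho)
= 0.8571/0.1429
= 6.0000

6.0000


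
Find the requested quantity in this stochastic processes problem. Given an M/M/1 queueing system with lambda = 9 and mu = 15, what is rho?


rho = lambda/mu
= 9/15
= 0.6000

0.6000


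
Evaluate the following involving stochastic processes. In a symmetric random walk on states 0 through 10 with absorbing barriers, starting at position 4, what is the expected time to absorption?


For symmetric RW on 0,...,N with absorbing barriers, E(i) = i*(N-i)
E(4) = 4 * 6 = 24

24
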